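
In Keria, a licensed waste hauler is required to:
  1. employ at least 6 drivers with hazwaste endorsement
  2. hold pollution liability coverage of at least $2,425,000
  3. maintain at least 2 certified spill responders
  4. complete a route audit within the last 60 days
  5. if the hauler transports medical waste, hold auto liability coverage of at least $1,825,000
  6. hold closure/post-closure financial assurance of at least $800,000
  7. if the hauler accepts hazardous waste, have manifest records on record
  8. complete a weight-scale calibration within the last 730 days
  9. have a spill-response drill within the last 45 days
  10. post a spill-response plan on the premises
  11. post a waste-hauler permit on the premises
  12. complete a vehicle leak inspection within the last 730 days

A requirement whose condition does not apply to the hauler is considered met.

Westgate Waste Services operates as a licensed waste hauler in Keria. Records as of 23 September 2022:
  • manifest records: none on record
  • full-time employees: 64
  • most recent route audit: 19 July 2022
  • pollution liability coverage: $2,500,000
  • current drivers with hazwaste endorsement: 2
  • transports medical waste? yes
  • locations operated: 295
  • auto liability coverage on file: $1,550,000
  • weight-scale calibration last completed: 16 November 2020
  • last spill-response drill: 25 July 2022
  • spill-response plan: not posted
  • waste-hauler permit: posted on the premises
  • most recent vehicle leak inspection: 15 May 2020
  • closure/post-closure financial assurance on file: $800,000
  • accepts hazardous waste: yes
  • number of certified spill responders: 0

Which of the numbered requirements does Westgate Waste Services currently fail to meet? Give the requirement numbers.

1. drivers with hazwaste endorsement 2 < 6 → not met
2. pollution liability coverage $2,500,000 ≥ $2,425,000 → met
3. certified spill responders 0 < 2 → not met
4. route audit 66 days ago vs limit 60 → not met
5. condition 'transports medical waste' holds; auto liability coverage $1,550,000 < $1,825,000 → not met
6. closure/post-closure financial assurance $800,000 ≥ $800,000 → met
7. condition 'accepts hazardous waste' holds; manifest records absent → not met
8. weight-scale calibration 676 days ago vs limit 730 → met
9. spill-response drill 60 days ago vs limit 45 → not met
10. spill-response plan absent → not met
11. waste-hauler permit present → met
12. vehicle leak inspection 861 days ago vs limit 730 → not met
Not met: 1, 3, 4, 5, 7, 9, 10, 12

1, 3, 4, 5, 7, 9, 10, 12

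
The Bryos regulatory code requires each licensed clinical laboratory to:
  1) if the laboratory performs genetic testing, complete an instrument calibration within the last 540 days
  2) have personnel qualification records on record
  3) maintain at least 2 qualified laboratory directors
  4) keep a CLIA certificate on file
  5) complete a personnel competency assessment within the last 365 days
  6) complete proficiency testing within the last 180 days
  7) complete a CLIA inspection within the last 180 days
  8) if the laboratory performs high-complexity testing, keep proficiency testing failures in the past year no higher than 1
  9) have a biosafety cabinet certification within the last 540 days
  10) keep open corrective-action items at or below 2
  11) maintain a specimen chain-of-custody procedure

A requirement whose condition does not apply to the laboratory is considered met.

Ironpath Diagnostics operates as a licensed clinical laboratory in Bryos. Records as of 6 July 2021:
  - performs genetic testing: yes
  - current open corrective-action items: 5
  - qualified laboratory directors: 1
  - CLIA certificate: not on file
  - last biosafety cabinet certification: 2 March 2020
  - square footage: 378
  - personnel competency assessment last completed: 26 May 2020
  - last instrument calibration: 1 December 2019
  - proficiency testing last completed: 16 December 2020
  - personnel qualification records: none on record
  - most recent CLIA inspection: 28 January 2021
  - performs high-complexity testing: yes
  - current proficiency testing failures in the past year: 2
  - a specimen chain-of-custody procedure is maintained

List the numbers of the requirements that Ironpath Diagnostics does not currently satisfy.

1, 2, 3, 4, 5, 6, 8, 10

1. condition 'performs genetic testing' holds; instrument calibration 583 days ago vs limit 540 → not met
2. personnel qualification records absent → not met
3. qualified laboratory directors 1 < 2 → not met
4. CLIA certificate absent → not met
5. personnel competency assessment 406 days ago vs limit 365 → not met
6. proficiency testing 202 days ago vs limit 180 → not met
7. CLIA inspection 159 days ago vs limit 180 → met
8. condition 'performs high-complexity testing' holds; proficiency testing failures in the past year 2 > 1 → not met
9. biosafety cabinet certification 491 days ago vs limit 540 → met
10. open corrective-action items 5 > 2 → not met
11. specimen chain-of-custody procedure present → met
Not met: 1, 2, 3, 4, 5, 6, 8, 10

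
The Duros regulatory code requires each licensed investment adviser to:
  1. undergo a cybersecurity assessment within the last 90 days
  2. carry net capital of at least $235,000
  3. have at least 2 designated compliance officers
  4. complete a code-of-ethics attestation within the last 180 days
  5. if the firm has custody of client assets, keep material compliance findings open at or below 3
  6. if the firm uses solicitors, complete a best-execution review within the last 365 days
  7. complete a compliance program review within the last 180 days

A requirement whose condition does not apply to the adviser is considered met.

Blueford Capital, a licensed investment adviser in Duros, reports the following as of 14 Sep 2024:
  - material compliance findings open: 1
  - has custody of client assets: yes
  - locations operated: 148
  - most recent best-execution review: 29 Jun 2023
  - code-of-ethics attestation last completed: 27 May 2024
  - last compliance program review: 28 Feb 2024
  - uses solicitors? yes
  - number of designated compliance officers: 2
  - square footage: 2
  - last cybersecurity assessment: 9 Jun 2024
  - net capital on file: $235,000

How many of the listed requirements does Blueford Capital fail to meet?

3

1. cybersecurity assessment 97 days ago vs limit 90 → not met
2. net capital $235,000 ≥ $235,000 → met
3. designated compliance officers 2 ≥ 2 → met
4. code-of-ethics attestation 110 days ago vs limit 180 → met
5. condition 'has custody of client assets' holds; material compliance findings open 1 ≤ 3 → met
6. condition 'uses solicitors' holds; best-execution review 443 days ago vs limit 365 → not met
7. compliance program review 199 days ago vs limit 180 → not met
Not met: 3 of 7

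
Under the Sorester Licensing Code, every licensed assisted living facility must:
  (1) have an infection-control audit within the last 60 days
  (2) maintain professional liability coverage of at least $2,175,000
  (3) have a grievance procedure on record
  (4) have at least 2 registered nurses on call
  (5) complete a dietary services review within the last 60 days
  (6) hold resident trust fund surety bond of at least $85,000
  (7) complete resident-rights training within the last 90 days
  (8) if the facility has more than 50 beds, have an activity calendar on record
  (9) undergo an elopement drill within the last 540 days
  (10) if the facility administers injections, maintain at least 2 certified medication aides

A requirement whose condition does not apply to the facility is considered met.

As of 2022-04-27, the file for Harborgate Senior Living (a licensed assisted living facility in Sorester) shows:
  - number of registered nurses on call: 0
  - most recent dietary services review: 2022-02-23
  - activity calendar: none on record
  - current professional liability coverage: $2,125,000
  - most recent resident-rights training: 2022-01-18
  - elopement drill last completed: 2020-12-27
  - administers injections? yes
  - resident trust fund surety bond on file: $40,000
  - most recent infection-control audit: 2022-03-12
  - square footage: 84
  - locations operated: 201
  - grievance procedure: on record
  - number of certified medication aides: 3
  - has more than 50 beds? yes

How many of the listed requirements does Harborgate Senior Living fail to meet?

1. infection-control audit 46 days ago vs limit 60 → met
2. professional liability coverage $2,125,000 < $2,175,000 → not met
3. grievance procedure present → met
4. registered nurses on call 0 < 2 → not met
5. dietary services review 63 days ago vs limit 60 → not met
6. resident trust fund surety bond $40,000 < $85,000 → not met
7. resident-rights training 99 days ago vs limit 90 → not met
8. condition 'has more than 50 beds' holds; activity calendar absent → not met
9. elopement drill 486 days ago vs limit 540 → met
10. condition 'administers injections' holds; certified medication aides 3 ≥ 2 → met
Not met: 6 of 10

6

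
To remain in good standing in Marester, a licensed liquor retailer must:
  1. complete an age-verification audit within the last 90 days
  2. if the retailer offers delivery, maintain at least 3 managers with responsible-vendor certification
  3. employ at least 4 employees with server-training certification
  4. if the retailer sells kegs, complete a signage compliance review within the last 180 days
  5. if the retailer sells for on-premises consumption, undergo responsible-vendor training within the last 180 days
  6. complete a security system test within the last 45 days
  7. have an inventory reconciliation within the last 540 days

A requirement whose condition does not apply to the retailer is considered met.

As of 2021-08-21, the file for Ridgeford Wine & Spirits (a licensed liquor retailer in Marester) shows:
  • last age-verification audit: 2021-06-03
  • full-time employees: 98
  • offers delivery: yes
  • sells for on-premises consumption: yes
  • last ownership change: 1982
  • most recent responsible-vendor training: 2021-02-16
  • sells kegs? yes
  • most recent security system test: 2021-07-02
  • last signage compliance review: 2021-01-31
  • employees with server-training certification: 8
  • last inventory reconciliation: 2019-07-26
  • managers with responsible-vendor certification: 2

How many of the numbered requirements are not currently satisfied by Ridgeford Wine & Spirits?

1. age-verification audit 79 days ago vs limit 90 → met
2. condition 'offers delivery' holds; managers with responsible-vendor certification 2 < 3 → not met
3. employees with server-training certification 8 ≥ 4 → met
4. condition 'sells kegs' holds; signage compliance review 202 days ago vs limit 180 → not met
5. condition 'sells for on-premises consumption' holds; responsible-vendor training 186 days ago vs limit 180 → not met
6. security system test 50 days ago vs limit 45 → not met
7. inventory reconciliation 757 days ago vs limit 540 → not met
Not met: 5 of 7

5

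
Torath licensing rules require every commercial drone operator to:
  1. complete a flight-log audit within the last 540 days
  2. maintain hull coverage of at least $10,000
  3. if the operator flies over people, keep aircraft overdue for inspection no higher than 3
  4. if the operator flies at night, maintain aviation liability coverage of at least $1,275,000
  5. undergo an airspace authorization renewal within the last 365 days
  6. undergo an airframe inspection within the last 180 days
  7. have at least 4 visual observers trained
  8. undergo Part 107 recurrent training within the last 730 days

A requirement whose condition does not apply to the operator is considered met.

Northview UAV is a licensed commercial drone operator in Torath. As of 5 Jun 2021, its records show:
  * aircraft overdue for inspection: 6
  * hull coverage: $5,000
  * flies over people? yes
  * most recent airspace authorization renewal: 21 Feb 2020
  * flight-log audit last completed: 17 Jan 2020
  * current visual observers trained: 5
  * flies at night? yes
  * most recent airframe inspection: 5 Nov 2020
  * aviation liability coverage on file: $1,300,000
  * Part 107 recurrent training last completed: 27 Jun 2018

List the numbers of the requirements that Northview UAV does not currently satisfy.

1. flight-log audit 505 days ago vs limit 540 → met
2. hull coverage $5,000 < $10,000 → not met
3. condition 'flies over people' holds; aircraft overdue for inspection 6 > 3 → not met
4. condition 'flies at night' holds; aviation liability coverage $1,300,000 ≥ $1,275,000 → met
5. airspace authorization renewal 470 days ago vs limit 365 → not met
6. airframe inspection 212 days ago vs limit 180 → not met
7. visual observers trained 5 ≥ 4 → met
8. Part 107 recurrent training 1074 days ago vs limit 730 → not met
Not met: 2, 3, 5, 6, 8

2, 3, 5, 6, 8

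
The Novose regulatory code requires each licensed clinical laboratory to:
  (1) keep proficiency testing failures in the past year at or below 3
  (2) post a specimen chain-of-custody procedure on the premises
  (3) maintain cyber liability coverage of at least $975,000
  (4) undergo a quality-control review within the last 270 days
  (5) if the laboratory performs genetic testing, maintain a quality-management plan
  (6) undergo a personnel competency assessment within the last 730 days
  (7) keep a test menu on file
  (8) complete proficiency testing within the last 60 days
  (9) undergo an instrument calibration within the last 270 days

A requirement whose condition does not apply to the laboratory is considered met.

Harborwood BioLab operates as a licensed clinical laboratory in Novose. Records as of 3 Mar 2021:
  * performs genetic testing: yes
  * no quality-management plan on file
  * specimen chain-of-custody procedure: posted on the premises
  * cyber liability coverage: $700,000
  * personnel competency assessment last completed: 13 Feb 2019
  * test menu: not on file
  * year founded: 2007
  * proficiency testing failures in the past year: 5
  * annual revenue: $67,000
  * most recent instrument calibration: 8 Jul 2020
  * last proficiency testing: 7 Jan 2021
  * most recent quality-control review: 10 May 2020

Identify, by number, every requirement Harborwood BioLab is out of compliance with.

1, 3, 4, 5, 6, 7

1. proficiency testing failures in the past year 5 > 3 → not met
2. specimen chain-of-custody procedure present → met
3. cyber liability coverage $700,000 < $975,000 → not met
4. quality-control review 297 days ago vs limit 270 → not met
5. condition 'performs genetic testing' holds; quality-management plan absent → not met
6. personnel competency assessment 749 days ago vs limit 730 → not met
7. test menu absent → not met
8. proficiency testing 55 days ago vs limit 60 → met
9. instrument calibration 238 days ago vs limit 270 → met
Not met: 1, 3, 4, 5, 6, 7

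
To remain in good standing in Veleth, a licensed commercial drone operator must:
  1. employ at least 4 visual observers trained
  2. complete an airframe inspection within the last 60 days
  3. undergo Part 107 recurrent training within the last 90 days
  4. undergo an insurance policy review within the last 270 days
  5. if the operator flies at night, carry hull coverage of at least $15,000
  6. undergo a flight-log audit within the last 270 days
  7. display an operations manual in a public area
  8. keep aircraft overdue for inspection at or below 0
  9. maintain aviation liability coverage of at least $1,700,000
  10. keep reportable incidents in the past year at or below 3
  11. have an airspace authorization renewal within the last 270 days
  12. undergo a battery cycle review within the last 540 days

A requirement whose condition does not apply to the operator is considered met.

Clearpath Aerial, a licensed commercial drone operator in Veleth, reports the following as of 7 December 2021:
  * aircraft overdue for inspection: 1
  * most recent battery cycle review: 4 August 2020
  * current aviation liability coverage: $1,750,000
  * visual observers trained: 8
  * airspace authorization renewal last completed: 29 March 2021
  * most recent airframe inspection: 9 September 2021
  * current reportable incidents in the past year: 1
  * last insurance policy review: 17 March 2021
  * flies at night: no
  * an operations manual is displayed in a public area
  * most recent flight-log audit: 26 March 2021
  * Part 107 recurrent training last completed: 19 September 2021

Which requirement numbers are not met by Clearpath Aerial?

2, 8

1. visual observers trained 8 ≥ 4 → met
2. airframe inspection 89 days ago vs limit 60 → not met
3. Part 107 recurrent training 79 days ago vs limit 90 → met
4. insurance policy review 265 days ago vs limit 270 → met
5. condition 'flies at night' does not hold → requirement n/a → met
6. flight-log audit 256 days ago vs limit 270 → met
7. operations manual present → met
8. aircraft overdue for inspection 1 > 0 → not met
9. aviation liability coverage $1,750,000 ≥ $1,700,000 → met
10. reportable incidents in the past year 1 ≤ 3 → met
11. airspace authorization renewal 253 days ago vs limit 270 → met
12. battery cycle review 490 days ago vs limit 540 → met
Not met: 2, 8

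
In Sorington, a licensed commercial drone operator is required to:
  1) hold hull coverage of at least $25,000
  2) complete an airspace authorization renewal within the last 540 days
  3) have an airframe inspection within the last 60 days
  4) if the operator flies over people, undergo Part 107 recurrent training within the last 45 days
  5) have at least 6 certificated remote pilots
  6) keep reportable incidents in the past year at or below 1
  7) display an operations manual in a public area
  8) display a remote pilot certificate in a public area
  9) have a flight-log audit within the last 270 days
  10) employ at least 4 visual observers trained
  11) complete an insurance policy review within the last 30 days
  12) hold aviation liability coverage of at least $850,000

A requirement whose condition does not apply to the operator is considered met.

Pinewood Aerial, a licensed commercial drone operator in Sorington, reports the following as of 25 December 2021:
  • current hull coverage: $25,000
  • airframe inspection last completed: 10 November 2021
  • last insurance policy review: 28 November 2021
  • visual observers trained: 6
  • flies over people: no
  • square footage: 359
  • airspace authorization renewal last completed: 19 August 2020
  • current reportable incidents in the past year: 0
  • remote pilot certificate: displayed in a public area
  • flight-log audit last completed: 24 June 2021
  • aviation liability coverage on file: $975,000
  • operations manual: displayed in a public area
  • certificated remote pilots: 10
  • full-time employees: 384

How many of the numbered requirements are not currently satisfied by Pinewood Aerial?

0

1. hull coverage $25,000 ≥ $25,000 → met
2. airspace authorization renewal 493 days ago vs limit 540 → met
3. airframe inspection 45 days ago vs limit 60 → met
4. condition 'flies over people' does not hold → requirement n/a → met
5. certificated remote pilots 10 ≥ 6 → met
6. reportable incidents in the past year 0 ≤ 1 → met
7. operations manual present → met
8. remote pilot certificate present → met
9. flight-log audit 184 days ago vs limit 270 → met
10. visual observers trained 6 ≥ 4 → met
11. insurance policy review 27 days ago vs limit 30 → met
12. aviation liability coverage $975,000 ≥ $850,000 → met
Not met: 0 of 12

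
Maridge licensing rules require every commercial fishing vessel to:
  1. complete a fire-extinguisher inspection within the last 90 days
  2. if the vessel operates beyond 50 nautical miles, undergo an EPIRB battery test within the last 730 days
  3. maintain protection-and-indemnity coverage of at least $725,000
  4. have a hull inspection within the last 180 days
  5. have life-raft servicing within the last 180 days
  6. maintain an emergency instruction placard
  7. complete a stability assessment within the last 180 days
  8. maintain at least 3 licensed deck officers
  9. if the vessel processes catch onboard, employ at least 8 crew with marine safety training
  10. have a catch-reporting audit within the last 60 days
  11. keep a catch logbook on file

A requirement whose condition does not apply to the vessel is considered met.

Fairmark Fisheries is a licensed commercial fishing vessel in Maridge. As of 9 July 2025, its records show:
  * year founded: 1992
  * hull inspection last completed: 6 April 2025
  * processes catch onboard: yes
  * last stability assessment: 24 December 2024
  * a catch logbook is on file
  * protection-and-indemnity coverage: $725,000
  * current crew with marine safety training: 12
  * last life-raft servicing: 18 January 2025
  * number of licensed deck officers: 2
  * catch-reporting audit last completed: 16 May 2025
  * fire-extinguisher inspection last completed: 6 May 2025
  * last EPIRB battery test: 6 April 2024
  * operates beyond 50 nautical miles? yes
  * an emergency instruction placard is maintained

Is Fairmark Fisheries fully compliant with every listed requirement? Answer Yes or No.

1. fire-extinguisher inspection 64 days ago vs limit 90 → met
2. condition 'operates beyond 50 nautical miles' holds; EPIRB battery test 459 days ago vs limit 730 → met
3. protection-and-indemnity coverage $725,000 ≥ $725,000 → met
4. hull inspection 94 days ago vs limit 180 → met
5. life-raft servicing 172 days ago vs limit 180 → met
6. emergency instruction placard present → met
7. stability assessment 197 days ago vs limit 180 → not met
8. licensed deck officers 2 < 3 → not met
9. condition 'processes catch onboard' holds; crew with marine safety training 12 ≥ 8 → met
10. catch-reporting audit 54 days ago vs limit 60 → met
11. catch logbook present → met
Not met: 7, 8

No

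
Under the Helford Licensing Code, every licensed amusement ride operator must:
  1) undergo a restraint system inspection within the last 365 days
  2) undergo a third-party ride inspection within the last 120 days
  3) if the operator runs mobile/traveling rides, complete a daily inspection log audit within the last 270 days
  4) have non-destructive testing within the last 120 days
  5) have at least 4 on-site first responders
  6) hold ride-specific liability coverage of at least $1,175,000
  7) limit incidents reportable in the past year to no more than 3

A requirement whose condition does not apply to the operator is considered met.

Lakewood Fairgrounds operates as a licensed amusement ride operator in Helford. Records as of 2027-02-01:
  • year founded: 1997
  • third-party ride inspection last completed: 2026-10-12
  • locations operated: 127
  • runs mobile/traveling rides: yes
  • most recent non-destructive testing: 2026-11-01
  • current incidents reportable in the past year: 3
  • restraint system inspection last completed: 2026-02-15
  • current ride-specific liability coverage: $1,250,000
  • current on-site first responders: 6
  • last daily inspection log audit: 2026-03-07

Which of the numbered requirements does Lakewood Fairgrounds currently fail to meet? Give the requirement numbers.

1. restraint system inspection 351 days ago vs limit 365 → met
2. third-party ride inspection 112 days ago vs limit 120 → met
3. condition 'runs mobile/traveling rides' holds; daily inspection log audit 331 days ago vs limit 270 → not met
4. non-destructive testing 92 days ago vs limit 120 → met
5. on-site first responders 6 ≥ 4 → met
6. ride-specific liability coverage $1,250,000 ≥ $1,175,000 → met
7. incidents reportable in the past year 3 ≤ 3 → met
Not met: 3

3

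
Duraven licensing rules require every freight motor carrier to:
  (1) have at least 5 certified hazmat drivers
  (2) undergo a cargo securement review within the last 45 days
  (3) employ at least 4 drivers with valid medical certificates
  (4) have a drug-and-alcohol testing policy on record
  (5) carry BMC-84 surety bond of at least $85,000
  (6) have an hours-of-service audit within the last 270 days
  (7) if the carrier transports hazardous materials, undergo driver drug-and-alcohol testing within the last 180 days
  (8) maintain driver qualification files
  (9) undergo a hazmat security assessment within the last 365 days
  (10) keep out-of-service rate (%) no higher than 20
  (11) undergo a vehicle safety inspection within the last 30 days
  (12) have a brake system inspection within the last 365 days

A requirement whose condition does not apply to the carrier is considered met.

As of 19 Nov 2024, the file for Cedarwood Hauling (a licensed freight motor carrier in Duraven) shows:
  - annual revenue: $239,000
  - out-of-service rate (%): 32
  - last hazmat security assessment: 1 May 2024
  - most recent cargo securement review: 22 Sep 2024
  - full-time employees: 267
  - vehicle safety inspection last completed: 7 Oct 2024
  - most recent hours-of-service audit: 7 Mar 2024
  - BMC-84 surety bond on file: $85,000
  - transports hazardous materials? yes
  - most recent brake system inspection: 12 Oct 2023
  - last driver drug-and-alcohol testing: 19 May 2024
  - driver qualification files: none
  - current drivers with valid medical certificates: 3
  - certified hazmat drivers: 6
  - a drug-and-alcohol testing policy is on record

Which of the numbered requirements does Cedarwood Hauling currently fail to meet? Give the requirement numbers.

1. certified hazmat drivers 6 ≥ 5 → met
2. cargo securement review 58 days ago vs limit 45 → not met
3. drivers with valid medical certificates 3 < 4 → not met
4. drug-and-alcohol testing policy present → met
5. BMC-84 surety bond $85,000 ≥ $85,000 → met
6. hours-of-service audit 257 days ago vs limit 270 → met
7. condition 'transports hazardous materials' holds; driver drug-and-alcohol testing 184 days ago vs limit 180 → not met
8. driver qualification files absent → not met
9. hazmat security assessment 202 days ago vs limit 365 → met
10. out-of-service rate (%) 32 > 20 → not met
11. vehicle safety inspection 43 days ago vs limit 30 → not met
12. brake system inspection 404 days ago vs limit 365 → not met
Not met: 2, 3, 7, 8, 10, 11, 12

2, 3, 7, 8, 10, 11, 12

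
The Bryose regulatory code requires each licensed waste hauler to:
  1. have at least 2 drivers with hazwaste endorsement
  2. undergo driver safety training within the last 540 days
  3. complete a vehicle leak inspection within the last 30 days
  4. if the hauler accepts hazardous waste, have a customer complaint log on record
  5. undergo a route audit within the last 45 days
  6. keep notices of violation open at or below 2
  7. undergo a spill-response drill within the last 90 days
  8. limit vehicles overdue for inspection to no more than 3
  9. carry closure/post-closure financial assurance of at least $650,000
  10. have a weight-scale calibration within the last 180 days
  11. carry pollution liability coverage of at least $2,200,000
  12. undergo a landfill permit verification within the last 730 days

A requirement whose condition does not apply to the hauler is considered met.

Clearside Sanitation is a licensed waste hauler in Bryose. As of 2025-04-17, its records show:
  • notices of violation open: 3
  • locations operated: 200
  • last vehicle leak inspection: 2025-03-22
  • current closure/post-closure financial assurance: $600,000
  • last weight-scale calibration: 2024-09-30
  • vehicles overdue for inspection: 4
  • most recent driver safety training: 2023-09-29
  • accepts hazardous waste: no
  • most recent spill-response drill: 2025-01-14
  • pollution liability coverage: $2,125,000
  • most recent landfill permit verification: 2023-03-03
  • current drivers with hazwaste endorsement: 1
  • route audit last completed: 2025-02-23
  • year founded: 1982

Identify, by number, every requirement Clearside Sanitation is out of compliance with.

1. drivers with hazwaste endorsement 1 < 2 → not met
2. driver safety training 566 days ago vs limit 540 → not met
3. vehicle leak inspection 26 days ago vs limit 30 → met
4. condition 'accepts hazardous waste' does not hold → requirement n/a → met
5. route audit 53 days ago vs limit 45 → not met
6. notices of violation open 3 > 2 → not met
7. spill-response drill 93 days ago vs limit 90 → not met
8. vehicles overdue for inspection 4 > 3 → not met
9. closure/post-closure financial assurance $600,000 < $650,000 → not met
10. weight-scale calibration 199 days ago vs limit 180 → not met
11. pollution liability coverage $2,125,000 < $2,200,000 → not met
12. landfill permit verification 776 days ago vs limit 730 → not met
Not met: 1, 2, 5, 6, 7, 8, 9, 10, 11, 12

1, 2, 5, 6, 7, 8, 9, 10, 11, 12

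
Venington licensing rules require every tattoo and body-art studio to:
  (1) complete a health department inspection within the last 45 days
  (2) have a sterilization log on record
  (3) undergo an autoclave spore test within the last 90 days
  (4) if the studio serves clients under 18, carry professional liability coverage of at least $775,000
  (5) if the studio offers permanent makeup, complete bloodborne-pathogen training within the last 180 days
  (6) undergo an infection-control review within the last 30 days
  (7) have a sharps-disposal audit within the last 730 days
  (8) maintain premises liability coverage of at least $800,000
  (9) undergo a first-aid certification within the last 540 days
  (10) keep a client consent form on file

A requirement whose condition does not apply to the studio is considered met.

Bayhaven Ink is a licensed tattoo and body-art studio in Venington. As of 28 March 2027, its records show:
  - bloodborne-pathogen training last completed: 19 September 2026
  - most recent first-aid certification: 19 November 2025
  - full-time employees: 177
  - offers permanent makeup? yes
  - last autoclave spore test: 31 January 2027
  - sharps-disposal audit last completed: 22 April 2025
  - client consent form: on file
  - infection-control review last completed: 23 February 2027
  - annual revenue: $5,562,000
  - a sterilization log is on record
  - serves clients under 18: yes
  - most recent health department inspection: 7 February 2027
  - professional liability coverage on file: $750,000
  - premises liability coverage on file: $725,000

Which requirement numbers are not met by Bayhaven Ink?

1, 4, 5, 6, 8

1. health department inspection 49 days ago vs limit 45 → not met
2. sterilization log present → met
3. autoclave spore test 56 days ago vs limit 90 → met
4. condition 'serves clients under 18' holds; professional liability coverage $750,000 < $775,000 → not met
5. condition 'offers permanent makeup' holds; bloodborne-pathogen training 190 days ago vs limit 180 → not met
6. infection-control review 33 days ago vs limit 30 → not met
7. sharps-disposal audit 705 days ago vs limit 730 → met
8. premises liability coverage $725,000 < $800,000 → not met
9. first-aid certification 494 days ago vs limit 540 → met
10. client consent form present → met
Not met: 1, 4, 5, 6, 8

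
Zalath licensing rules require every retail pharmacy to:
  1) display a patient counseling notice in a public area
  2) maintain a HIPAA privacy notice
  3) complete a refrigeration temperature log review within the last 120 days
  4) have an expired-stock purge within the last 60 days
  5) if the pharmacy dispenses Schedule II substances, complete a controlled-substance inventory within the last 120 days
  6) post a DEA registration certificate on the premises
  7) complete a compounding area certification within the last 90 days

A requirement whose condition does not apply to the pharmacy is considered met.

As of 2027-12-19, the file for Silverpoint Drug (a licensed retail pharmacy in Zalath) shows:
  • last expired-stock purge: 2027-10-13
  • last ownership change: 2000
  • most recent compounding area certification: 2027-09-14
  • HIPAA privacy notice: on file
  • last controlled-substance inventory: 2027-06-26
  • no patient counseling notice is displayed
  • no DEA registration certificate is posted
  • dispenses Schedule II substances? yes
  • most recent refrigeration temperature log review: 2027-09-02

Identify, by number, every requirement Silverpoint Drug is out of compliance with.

1, 4, 5, 6, 7

1. patient counseling notice absent → not met
2. HIPAA privacy notice present → met
3. refrigeration temperature log review 108 days ago vs limit 120 → met
4. expired-stock purge 67 days ago vs limit 60 → not met
5. condition 'dispenses Schedule II substances' holds; controlled-substance inventory 176 days ago vs limit 120 → not met
6. DEA registration certificate absent → not met
7. compounding area certification 96 days ago vs limit 90 → not met
Not met: 1, 4, 5, 6, 7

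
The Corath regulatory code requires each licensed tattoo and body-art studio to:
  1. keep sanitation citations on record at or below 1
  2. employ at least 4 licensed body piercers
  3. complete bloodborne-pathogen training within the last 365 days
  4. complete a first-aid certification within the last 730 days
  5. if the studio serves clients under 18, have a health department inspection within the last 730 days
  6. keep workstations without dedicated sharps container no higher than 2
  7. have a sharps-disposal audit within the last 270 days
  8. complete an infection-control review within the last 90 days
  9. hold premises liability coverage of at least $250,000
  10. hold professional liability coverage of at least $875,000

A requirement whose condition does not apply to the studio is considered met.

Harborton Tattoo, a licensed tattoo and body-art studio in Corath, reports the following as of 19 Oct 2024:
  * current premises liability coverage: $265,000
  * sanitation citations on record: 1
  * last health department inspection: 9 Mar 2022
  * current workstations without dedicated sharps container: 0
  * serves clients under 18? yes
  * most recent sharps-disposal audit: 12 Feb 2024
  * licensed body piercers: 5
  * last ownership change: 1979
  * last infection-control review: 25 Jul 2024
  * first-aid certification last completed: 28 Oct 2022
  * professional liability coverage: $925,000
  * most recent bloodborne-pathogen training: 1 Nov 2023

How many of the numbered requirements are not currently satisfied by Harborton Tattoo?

1. sanitation citations on record 1 ≤ 1 → met
2. licensed body piercers 5 ≥ 4 → met
3. bloodborne-pathogen training 353 days ago vs limit 365 → met
4. first-aid certification 722 days ago vs limit 730 → met
5. condition 'serves clients under 18' holds; health department inspection 955 days ago vs limit 730 → not met
6. workstations without dedicated sharps container 0 ≤ 2 → met
7. sharps-disposal audit 250 days ago vs limit 270 → met
8. infection-control review 86 days ago vs limit 90 → met
9. premises liability coverage $265,000 ≥ $250,000 → met
10. professional liability coverage $925,000 ≥ $875,000 → met
Not met: 1 of 10

1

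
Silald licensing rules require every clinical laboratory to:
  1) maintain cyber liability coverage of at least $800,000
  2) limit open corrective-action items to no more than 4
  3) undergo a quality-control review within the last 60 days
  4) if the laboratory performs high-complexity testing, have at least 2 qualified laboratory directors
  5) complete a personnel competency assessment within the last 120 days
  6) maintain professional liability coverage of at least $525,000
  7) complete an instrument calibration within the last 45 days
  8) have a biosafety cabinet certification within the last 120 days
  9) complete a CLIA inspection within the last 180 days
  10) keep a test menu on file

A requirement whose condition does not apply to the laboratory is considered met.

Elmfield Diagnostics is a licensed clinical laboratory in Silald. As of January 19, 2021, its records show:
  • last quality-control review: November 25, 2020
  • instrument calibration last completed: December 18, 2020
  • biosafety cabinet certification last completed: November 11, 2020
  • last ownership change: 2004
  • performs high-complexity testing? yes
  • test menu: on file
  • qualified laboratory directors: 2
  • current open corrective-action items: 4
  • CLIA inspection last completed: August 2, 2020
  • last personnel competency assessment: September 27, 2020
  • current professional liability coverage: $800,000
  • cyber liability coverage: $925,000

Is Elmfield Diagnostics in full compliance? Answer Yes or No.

Yes

1. cyber liability coverage $925,000 ≥ $800,000 → met
2. open corrective-action items 4 ≤ 4 → met
3. quality-control review 55 days ago vs limit 60 → met
4. condition 'performs high-complexity testing' holds; qualified laboratory directors 2 ≥ 2 → met
5. personnel competency assessment 114 days ago vs limit 120 → met
6. professional liability coverage $800,000 ≥ $525,000 → met
7. instrument calibration 32 days ago vs limit 45 → met
8. biosafety cabinet certification 69 days ago vs limit 120 → met
9. CLIA inspection 170 days ago vs limit 180 → met
10. test menu present → met
All met.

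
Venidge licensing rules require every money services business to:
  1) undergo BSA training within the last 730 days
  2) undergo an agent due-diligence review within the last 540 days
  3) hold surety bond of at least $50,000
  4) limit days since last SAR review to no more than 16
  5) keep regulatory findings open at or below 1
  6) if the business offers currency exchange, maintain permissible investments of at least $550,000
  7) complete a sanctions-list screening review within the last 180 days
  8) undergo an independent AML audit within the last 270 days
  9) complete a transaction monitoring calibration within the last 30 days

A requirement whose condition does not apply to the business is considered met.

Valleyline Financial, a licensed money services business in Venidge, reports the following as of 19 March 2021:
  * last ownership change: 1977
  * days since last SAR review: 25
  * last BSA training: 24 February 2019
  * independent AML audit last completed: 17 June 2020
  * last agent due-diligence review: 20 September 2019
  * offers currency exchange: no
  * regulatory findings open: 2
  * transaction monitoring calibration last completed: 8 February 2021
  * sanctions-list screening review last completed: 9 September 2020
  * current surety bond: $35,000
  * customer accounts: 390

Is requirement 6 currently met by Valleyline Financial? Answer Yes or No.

Yes

6. condition 'offers currency exchange' does not hold → requirement n/a → met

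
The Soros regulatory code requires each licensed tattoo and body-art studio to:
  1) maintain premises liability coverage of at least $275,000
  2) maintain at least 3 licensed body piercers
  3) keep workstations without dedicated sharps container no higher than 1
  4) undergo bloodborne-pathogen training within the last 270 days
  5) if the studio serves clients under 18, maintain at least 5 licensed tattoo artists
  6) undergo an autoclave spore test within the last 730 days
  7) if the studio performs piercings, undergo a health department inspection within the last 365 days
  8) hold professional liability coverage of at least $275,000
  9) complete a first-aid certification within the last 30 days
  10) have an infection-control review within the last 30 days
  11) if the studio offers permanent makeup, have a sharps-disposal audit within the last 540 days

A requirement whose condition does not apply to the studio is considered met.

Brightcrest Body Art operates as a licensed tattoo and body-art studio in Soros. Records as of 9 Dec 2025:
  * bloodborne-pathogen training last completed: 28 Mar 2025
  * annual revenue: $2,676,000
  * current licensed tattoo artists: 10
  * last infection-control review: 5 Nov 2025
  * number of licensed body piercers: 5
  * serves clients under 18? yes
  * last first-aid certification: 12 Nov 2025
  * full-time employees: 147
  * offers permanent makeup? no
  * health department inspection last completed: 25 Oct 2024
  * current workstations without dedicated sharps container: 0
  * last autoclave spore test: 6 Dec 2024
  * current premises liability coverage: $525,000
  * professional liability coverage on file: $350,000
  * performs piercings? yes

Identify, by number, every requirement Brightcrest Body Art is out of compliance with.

1. premises liability coverage $525,000 ≥ $275,000 → met
2. licensed body piercers 5 ≥ 3 → met
3. workstations without dedicated sharps container 0 ≤ 1 → met
4. bloodborne-pathogen training 256 days ago vs limit 270 → met
5. condition 'serves clients under 18' holds; licensed tattoo artists 10 ≥ 5 → met
6. autoclave spore test 368 days ago vs limit 730 → met
7. condition 'performs piercings' holds; health department inspection 410 days ago vs limit 365 → not met
8. professional liability coverage $350,000 ≥ $275,000 → met
9. first-aid certification 27 days ago vs limit 30 → met
10. infection-control review 34 days ago vs limit 30 → not met
11. condition 'offers permanent makeup' does not hold → requirement n/a → met
Not met: 7, 10

7, 10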